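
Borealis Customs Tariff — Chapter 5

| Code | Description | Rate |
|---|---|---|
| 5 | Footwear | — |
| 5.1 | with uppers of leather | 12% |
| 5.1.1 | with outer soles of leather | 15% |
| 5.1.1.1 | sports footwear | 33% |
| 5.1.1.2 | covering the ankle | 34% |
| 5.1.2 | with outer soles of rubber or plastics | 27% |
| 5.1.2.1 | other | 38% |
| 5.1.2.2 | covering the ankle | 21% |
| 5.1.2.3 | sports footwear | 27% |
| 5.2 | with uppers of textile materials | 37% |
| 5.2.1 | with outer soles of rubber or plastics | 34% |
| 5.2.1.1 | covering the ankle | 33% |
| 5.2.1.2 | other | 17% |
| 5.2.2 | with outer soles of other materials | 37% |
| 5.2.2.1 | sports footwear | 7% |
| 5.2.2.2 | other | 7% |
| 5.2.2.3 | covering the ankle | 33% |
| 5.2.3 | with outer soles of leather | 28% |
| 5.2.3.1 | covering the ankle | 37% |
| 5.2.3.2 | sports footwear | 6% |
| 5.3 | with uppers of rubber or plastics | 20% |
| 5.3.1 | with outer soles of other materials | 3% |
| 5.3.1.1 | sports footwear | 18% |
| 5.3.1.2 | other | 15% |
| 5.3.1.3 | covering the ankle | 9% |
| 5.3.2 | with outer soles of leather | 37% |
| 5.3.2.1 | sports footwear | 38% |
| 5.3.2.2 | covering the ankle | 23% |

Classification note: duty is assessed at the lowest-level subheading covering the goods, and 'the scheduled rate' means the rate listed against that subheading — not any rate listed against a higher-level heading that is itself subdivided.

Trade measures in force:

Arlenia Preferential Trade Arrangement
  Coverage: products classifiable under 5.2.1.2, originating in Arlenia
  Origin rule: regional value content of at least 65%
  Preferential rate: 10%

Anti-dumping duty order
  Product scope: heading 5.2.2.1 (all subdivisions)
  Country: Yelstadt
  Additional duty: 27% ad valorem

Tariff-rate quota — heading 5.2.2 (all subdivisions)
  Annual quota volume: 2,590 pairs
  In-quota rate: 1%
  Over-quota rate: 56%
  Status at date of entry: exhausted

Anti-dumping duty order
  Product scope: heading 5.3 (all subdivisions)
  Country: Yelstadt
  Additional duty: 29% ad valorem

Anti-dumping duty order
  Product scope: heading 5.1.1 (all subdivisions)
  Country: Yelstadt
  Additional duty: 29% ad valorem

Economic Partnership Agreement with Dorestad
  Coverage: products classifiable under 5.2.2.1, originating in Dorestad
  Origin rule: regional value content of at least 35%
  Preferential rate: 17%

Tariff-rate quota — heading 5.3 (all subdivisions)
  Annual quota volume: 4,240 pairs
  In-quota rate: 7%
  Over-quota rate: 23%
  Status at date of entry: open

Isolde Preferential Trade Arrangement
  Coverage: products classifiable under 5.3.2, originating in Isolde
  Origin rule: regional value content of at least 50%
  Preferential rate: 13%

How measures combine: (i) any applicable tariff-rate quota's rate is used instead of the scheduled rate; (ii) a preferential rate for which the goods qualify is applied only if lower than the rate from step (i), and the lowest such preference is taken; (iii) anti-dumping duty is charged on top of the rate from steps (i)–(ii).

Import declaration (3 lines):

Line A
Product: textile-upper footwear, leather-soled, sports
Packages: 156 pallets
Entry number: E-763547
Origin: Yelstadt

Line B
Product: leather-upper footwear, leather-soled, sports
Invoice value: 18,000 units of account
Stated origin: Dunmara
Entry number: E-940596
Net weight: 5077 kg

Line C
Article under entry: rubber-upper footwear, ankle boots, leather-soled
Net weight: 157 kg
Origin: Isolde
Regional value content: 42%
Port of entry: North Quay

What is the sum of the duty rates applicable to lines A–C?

Line A: textile-upper → 5.2; leather-soled → 5.2.3; sports → 5.2.3.2. Scheduled 6%. No special measure applies. → 6%.
Line B: leather-upper → 5.1; leather-soled → 5.1.1; sports → 5.1.1.1. Scheduled 33%. No special measure applies. → 33%.
Line C: rubber-upper → 5.3; leather-soled → 5.3.2; ankle boots → 5.3.2.2. Scheduled 23%. quota on 5.3 open → in-quota 7%; Isolde agreement on 5.3.2: RVC < 50%. → 7%.
Sum: 6% + 33% + 7% = 46%.

46%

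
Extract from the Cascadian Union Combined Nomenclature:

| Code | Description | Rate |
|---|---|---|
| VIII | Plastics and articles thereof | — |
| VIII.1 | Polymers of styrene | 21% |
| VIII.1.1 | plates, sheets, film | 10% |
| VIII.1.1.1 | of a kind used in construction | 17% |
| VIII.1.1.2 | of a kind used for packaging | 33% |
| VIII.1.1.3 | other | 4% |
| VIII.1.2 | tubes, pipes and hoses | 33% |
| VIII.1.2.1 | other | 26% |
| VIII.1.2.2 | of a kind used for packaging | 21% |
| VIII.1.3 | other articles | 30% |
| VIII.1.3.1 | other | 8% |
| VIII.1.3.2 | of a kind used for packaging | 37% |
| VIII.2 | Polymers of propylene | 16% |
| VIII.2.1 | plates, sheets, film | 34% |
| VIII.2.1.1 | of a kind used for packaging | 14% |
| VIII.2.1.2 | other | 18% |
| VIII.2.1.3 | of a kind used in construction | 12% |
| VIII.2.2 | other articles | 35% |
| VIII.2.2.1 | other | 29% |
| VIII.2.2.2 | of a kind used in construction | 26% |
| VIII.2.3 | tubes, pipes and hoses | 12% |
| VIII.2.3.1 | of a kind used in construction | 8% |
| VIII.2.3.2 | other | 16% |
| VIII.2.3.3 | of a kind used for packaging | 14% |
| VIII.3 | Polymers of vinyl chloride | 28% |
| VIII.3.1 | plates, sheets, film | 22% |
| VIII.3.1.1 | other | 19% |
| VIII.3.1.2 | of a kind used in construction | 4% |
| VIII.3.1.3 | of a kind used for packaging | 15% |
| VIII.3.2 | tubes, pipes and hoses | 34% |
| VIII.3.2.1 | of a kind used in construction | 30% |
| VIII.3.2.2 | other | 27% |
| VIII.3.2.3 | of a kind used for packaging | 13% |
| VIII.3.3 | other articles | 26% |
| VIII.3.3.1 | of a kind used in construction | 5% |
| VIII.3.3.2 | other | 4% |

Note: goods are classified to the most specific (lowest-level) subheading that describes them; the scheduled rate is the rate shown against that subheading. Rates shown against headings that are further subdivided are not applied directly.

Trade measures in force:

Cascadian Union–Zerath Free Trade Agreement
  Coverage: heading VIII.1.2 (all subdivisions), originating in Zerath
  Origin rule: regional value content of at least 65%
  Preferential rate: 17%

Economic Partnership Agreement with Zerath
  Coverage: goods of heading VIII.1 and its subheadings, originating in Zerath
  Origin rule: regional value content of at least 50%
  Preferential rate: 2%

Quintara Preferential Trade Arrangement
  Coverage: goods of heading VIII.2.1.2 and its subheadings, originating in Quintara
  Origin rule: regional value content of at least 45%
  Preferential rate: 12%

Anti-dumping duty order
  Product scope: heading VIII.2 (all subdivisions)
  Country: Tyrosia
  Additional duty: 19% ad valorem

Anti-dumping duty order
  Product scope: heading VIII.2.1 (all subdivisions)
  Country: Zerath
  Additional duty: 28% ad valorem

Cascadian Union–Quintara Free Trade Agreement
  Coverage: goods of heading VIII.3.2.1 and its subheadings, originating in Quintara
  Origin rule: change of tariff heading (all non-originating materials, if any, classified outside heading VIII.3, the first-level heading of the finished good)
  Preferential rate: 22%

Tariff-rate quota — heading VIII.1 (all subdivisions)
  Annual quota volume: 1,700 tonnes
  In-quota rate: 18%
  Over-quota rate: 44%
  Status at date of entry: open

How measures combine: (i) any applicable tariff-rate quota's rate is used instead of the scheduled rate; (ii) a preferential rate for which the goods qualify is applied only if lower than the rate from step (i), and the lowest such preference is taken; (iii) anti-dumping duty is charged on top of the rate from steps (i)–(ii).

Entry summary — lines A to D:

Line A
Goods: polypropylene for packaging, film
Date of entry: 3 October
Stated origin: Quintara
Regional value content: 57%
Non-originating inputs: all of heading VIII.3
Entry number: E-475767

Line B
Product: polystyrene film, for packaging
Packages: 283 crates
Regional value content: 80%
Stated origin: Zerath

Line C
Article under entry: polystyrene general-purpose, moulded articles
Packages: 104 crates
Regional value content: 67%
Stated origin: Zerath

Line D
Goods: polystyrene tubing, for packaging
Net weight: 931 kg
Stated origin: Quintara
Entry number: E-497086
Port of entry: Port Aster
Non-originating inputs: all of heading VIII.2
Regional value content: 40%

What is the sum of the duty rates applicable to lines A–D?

Line A: polypropylene → VIII.2; film → VIII.2.1; for packaging → VIII.2.1.1. Scheduled 14%. Quintara agreement on VIII.2.1.2: VIII.2.1.1 not covered; Quintara agreement on VIII.3.2.1: VIII.2.1.1 not covered. → 14%.
Line B: polystyrene → VIII.1; film → VIII.1.1; for packaging → VIII.1.1.2. Scheduled 33%. quota on VIII.1 open → in-quota 18%; Zerath agreement on VIII.1.2: VIII.1.1.2 not covered; Zerath agreement on VIII.1: RVC ≥ 50% → 2% available; preferential 2%. → 2%.
Line C: polystyrene → VIII.1; moulded articles → VIII.1.3; general-purpose → VIII.1.3.1. Scheduled 8%. quota on VIII.1 open → in-quota 18%; Zerath agreement on VIII.1.2: VIII.1.3.1 not covered; Zerath agreement on VIII.1: RVC ≥ 50% → 2% available; preferential 2%. → 2%.
Line D: polystyrene → VIII.1; tubing → VIII.1.2; for packaging → VIII.1.2.2. Scheduled 21%. quota on VIII.1 open → in-quota 18%; Quintara agreement on VIII.2.1.2: VIII.1.2.2 not covered; Quintara agreement on VIII.3.2.1: VIII.1.2.2 not covered. → 18%.
Sum: 14% + 2% + 2% + 18% = 36%.

36%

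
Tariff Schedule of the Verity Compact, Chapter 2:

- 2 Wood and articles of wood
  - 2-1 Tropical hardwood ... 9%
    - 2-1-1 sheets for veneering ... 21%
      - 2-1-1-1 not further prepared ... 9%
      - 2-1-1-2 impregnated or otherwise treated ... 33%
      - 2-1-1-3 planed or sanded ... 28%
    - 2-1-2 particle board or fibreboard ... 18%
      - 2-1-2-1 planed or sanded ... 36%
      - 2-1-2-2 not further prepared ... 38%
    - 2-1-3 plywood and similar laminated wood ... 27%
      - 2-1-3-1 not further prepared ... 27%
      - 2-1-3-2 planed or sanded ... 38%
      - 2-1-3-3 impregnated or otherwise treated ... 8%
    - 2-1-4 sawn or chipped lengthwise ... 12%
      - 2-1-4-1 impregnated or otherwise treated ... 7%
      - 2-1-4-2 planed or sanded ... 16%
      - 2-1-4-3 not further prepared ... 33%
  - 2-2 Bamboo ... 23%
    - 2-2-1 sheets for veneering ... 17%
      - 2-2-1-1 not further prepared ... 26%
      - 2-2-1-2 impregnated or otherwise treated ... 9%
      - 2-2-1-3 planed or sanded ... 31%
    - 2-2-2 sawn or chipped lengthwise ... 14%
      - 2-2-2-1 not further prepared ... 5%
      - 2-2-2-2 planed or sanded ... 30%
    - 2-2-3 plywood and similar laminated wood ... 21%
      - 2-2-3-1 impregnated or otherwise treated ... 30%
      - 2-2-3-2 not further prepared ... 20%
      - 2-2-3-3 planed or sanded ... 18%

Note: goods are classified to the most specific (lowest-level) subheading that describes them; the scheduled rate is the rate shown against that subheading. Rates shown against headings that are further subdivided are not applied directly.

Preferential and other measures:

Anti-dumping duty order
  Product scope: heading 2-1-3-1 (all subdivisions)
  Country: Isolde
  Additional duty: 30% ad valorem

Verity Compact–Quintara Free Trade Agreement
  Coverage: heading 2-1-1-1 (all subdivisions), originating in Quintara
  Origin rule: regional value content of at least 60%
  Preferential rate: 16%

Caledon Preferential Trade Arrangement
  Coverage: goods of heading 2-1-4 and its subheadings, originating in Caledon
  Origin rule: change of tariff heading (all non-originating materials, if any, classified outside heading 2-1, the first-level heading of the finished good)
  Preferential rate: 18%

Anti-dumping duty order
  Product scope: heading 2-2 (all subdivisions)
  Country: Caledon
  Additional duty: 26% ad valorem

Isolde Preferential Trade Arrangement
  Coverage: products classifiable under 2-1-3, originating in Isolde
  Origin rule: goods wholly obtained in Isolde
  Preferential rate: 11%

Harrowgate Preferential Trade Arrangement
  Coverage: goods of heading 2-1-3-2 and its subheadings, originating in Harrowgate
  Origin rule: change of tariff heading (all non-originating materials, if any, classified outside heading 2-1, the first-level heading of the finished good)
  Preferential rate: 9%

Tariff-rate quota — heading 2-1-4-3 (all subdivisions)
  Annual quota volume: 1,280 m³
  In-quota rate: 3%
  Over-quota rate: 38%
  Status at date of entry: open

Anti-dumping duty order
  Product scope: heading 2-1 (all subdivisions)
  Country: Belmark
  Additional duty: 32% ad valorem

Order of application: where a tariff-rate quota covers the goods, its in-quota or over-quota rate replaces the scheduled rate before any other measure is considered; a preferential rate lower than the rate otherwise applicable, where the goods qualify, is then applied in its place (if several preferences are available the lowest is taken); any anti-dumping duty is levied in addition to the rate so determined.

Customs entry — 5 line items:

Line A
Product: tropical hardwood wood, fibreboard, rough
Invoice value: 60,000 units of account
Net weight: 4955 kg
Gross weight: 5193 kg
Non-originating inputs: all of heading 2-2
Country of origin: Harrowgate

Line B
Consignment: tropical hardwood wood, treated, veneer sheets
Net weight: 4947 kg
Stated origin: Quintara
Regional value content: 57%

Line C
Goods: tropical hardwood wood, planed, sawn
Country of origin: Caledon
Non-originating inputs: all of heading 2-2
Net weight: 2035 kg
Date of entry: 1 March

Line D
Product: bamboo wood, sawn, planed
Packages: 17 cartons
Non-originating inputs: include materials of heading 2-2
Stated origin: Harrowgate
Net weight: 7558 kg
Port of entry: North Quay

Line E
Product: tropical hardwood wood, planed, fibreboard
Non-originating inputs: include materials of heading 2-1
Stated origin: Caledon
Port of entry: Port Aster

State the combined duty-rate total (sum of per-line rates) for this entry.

Line A: tropical hardwood → 2-1; fibreboard → 2-1-2; rough → 2-1-2-2. Scheduled 38%. Harrowgate agreement on 2-1-3-2: 2-1-2-2 not covered. → 38%.
Line B: tropical hardwood → 2-1; veneer sheets → 2-1-1; treated → 2-1-1-2. Scheduled 33%. Quintara agreement on 2-1-1-1: 2-1-1-2 not covered. → 33%.
Line C: tropical hardwood → 2-1; sawn → 2-1-4; planed → 2-1-4-2. Scheduled 16%. Caledon agreement on 2-1-4: CTH met → 18% available; preference 18% not lower than 16% → no reduction. → 16%.
Line D: bamboo → 2-2; sawn → 2-2-2; planed → 2-2-2-2. Scheduled 30%. Harrowgate agreement on 2-1-3-2: 2-2-2-2 not covered. → 30%.
Line E: tropical hardwood → 2-1; fibreboard → 2-1-2; planed → 2-1-2-1. Scheduled 36%. Caledon agreement on 2-1-4: 2-1-2-1 not covered. → 36%.
Sum: 38% + 33% + 16% + 30% + 36% = 153%.

153%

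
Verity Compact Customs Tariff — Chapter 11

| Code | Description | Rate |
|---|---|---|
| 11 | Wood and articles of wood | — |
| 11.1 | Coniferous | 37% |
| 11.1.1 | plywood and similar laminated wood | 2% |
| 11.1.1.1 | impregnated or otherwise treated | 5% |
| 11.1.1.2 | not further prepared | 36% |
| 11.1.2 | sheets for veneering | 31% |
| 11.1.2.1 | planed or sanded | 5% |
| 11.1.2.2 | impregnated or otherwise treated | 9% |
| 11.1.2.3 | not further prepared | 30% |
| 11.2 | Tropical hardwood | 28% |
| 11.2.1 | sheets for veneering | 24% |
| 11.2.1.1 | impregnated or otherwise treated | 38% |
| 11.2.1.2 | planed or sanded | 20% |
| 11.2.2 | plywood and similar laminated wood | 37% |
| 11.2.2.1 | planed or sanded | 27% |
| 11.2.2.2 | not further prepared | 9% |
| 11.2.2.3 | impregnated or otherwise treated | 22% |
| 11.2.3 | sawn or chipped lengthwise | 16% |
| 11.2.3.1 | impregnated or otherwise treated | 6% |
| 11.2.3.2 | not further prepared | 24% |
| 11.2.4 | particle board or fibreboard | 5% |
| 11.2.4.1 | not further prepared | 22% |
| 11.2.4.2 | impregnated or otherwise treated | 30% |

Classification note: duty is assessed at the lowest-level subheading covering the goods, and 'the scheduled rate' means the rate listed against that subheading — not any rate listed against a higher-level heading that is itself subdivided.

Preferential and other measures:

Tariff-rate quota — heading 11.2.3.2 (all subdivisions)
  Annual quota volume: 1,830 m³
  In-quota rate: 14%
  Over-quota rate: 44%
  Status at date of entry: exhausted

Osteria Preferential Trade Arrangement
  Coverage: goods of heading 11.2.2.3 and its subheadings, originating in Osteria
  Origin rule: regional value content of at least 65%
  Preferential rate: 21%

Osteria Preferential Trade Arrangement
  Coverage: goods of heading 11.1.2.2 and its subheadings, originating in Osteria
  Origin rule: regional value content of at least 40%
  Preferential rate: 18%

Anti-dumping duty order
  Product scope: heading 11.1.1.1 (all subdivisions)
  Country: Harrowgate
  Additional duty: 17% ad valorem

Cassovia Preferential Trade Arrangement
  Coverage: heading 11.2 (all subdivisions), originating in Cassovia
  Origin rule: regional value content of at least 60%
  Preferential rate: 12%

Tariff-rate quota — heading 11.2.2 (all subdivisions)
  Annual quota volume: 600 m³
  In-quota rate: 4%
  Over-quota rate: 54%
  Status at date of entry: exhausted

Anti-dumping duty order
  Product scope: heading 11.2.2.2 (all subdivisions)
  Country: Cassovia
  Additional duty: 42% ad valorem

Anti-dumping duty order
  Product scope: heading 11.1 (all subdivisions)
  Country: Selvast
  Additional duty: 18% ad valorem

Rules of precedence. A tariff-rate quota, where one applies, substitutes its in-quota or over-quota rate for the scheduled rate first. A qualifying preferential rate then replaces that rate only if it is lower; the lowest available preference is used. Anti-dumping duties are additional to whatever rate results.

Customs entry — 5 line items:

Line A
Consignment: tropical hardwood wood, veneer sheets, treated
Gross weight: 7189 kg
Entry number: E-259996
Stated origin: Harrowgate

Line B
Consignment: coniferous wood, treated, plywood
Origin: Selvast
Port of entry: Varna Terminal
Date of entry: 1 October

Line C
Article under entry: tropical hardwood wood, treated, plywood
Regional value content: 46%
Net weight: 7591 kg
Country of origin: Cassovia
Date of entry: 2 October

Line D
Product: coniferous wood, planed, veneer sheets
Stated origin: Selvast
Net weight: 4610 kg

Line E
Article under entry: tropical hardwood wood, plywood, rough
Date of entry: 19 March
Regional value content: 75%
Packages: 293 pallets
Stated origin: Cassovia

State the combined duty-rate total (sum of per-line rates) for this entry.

192%

Line A: tropical hardwood → 11.2; veneer sheets → 11.2.1; treated → 11.2.1.1. Scheduled 38%. No special measure applies. → 38%.
Line B: coniferous → 11.1; plywood → 11.1.1; treated → 11.1.1.1. Scheduled 5%. anti-dumping (Selvast, 11.1): +18%; total 5% + 18% = 23%. → 23%.
Line C: tropical hardwood → 11.2; plywood → 11.2.2; treated → 11.2.2.3. Scheduled 22%. quota on 11.2.2 exhausted → over-quota 54%; Cassovia agreement on 11.2: RVC < 60%. → 54%.
Line D: coniferous → 11.1; veneer sheets → 11.1.2; planed → 11.1.2.1. Scheduled 5%. anti-dumping (Selvast, 11.1): +18%; total 5% + 18% = 23%. → 23%.
Line E: tropical hardwood → 11.2; plywood → 11.2.2; rough → 11.2.2.2. Scheduled 9%. quota on 11.2.2 exhausted → over-quota 54%; Cassovia agreement on 11.2: RVC ≥ 60% → 12% available; preferential 12%; anti-dumping (Cassovia, 11.2.2.2): +42%; total 12% + 42% = 54%. → 54%.
Sum: 38% + 23% + 54% + 23% + 54% = 192%.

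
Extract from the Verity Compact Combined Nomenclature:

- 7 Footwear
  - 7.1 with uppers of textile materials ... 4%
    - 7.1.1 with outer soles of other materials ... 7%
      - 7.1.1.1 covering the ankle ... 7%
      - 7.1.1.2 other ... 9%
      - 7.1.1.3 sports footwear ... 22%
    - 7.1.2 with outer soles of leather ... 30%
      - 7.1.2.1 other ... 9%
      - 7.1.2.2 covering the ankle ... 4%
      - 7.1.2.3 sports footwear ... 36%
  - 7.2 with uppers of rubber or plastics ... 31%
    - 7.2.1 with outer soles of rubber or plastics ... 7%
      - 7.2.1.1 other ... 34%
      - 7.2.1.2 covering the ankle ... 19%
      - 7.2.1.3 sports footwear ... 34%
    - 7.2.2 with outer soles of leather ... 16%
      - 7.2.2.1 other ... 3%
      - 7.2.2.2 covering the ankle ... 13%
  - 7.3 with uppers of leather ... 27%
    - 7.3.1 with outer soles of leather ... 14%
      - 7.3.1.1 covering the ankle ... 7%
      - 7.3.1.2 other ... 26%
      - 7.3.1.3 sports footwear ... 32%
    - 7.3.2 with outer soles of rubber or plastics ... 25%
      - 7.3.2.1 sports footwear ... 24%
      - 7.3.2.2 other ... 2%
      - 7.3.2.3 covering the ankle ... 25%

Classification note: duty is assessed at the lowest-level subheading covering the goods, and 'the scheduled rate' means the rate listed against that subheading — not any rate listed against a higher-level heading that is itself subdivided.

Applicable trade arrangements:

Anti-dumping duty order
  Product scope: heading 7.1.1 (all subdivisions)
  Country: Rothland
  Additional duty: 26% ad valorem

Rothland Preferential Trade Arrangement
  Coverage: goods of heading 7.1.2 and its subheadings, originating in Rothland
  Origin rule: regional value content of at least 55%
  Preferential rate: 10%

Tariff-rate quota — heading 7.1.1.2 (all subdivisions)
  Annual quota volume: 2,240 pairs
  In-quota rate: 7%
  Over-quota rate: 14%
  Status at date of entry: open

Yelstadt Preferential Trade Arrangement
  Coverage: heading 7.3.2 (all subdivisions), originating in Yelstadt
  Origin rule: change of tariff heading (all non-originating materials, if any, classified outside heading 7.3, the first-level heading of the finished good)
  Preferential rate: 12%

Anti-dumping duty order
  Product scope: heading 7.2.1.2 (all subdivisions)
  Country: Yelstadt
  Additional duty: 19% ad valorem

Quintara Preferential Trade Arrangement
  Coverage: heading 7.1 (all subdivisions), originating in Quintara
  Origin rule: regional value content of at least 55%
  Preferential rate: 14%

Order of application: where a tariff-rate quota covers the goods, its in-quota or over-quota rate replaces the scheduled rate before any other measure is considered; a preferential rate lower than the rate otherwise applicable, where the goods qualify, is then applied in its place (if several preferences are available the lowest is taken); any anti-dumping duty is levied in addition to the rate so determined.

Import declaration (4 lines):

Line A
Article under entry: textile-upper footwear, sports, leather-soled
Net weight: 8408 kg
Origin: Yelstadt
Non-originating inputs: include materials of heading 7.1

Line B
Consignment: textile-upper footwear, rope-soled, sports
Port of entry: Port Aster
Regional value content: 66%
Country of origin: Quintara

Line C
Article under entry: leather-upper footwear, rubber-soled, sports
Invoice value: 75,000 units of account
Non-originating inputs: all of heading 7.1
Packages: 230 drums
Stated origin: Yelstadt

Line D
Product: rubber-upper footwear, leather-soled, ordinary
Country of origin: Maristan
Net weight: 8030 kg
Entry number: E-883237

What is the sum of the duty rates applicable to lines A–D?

65%

Line A: textile-upper → 7.1; leather-soled → 7.1.2; sports → 7.1.2.3. Scheduled 36%. Yelstadt agreement on 7.3.2: 7.1.2.3 not covered. → 36%.
Line B: textile-upper → 7.1; rope-soled → 7.1.1; sports → 7.1.1.3. Scheduled 22%. Quintara agreement on 7.1: RVC ≥ 55% → 14% available; preferential 14%. → 14%.
Line C: leather-upper → 7.3; rubber-soled → 7.3.2; sports → 7.3.2.1. Scheduled 24%. Yelstadt agreement on 7.3.2: CTH met → 12% available; preferential 12%. → 12%.
Line D: rubber-upper → 7.2; leather-soled → 7.2.2; ordinary → 7.2.2.1. Scheduled 3%. No special measure applies. → 3%.
Sum: 36% + 14% + 12% + 3% = 65%.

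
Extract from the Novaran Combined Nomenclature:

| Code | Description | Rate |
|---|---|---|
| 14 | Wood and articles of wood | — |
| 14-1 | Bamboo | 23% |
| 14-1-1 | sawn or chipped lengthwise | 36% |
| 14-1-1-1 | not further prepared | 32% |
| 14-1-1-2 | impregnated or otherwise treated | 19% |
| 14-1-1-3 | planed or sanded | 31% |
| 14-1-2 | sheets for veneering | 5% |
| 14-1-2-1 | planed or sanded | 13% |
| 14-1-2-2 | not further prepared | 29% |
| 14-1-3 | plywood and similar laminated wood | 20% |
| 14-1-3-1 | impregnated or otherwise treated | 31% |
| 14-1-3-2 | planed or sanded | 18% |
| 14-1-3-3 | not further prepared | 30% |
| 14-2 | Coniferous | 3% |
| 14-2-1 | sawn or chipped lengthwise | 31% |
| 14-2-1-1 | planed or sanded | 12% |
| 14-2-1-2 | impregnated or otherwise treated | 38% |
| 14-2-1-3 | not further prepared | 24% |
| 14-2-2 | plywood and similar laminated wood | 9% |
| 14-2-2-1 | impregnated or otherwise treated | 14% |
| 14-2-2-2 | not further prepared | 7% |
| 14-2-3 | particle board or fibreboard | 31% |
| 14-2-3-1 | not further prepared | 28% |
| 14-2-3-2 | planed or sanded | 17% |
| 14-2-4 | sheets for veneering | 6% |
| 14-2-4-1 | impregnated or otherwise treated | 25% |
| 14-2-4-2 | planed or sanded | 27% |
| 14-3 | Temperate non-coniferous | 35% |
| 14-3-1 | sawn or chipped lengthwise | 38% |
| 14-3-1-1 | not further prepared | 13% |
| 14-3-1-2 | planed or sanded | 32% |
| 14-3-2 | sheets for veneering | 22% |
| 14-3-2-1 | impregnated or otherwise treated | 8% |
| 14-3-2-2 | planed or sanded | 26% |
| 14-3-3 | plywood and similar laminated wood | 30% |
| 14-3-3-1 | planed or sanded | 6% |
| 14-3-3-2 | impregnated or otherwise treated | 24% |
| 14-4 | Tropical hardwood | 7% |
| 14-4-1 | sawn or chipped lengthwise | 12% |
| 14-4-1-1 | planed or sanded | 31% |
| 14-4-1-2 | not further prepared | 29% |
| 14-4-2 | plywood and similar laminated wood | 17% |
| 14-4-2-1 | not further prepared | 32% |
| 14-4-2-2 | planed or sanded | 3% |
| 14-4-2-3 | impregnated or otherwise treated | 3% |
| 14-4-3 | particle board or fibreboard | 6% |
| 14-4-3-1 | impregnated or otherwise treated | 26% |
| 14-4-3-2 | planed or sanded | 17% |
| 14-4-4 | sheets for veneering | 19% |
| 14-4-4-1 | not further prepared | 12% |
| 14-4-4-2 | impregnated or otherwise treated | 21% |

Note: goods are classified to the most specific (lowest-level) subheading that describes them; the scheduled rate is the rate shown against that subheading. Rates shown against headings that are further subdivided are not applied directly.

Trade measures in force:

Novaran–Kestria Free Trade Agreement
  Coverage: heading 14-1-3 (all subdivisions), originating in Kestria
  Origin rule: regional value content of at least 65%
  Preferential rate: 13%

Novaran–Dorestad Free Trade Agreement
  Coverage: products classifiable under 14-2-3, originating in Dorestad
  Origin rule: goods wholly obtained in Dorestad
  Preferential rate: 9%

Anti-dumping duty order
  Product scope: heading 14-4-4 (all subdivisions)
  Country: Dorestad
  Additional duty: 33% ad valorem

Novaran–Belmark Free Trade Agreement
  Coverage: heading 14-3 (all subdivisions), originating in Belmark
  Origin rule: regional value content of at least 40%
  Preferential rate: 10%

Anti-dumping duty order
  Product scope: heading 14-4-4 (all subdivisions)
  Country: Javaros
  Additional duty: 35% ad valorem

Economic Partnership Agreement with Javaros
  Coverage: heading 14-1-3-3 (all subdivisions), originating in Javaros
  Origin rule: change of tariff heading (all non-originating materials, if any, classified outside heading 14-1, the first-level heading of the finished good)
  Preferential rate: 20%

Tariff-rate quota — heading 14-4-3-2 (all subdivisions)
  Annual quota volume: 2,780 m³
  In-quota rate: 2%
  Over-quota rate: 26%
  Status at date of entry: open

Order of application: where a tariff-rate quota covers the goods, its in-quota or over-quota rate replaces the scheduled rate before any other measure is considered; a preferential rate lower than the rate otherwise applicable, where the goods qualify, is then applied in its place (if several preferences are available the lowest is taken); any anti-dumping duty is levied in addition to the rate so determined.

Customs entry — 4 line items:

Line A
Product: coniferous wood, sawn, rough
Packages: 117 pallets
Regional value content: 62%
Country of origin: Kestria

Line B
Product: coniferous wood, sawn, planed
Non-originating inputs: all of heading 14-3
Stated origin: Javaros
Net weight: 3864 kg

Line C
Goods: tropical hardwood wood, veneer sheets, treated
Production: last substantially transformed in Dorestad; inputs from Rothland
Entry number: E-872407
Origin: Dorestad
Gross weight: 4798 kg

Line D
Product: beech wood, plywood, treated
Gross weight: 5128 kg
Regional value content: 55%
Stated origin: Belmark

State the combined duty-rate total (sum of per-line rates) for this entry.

Line A: coniferous → 14-2; sawn → 14-2-1; rough → 14-2-1-3. Scheduled 24%. Kestria agreement on 14-1-3: 14-2-1-3 not covered. → 24%.
Line B: coniferous → 14-2; sawn → 14-2-1; planed → 14-2-1-1. Scheduled 12%. Javaros agreement on 14-1-3-3: 14-2-1-1 not covered. → 12%.
Line C: tropical hardwood → 14-4; veneer sheets → 14-4-4; treated → 14-4-4-2. Scheduled 21%. Dorestad agreement on 14-2-3: 14-4-4-2 not covered; anti-dumping (Dorestad, 14-4-4): +33%; total 21% + 33% = 54%. → 54%.
Line D: beech → 14-3; plywood → 14-3-3; treated → 14-3-3-2. Scheduled 24%. Belmark agreement on 14-3: RVC ≥ 40% → 10% available; preferential 10%. → 10%.
Sum: 24% + 12% + 54% + 10% = 100%.

100%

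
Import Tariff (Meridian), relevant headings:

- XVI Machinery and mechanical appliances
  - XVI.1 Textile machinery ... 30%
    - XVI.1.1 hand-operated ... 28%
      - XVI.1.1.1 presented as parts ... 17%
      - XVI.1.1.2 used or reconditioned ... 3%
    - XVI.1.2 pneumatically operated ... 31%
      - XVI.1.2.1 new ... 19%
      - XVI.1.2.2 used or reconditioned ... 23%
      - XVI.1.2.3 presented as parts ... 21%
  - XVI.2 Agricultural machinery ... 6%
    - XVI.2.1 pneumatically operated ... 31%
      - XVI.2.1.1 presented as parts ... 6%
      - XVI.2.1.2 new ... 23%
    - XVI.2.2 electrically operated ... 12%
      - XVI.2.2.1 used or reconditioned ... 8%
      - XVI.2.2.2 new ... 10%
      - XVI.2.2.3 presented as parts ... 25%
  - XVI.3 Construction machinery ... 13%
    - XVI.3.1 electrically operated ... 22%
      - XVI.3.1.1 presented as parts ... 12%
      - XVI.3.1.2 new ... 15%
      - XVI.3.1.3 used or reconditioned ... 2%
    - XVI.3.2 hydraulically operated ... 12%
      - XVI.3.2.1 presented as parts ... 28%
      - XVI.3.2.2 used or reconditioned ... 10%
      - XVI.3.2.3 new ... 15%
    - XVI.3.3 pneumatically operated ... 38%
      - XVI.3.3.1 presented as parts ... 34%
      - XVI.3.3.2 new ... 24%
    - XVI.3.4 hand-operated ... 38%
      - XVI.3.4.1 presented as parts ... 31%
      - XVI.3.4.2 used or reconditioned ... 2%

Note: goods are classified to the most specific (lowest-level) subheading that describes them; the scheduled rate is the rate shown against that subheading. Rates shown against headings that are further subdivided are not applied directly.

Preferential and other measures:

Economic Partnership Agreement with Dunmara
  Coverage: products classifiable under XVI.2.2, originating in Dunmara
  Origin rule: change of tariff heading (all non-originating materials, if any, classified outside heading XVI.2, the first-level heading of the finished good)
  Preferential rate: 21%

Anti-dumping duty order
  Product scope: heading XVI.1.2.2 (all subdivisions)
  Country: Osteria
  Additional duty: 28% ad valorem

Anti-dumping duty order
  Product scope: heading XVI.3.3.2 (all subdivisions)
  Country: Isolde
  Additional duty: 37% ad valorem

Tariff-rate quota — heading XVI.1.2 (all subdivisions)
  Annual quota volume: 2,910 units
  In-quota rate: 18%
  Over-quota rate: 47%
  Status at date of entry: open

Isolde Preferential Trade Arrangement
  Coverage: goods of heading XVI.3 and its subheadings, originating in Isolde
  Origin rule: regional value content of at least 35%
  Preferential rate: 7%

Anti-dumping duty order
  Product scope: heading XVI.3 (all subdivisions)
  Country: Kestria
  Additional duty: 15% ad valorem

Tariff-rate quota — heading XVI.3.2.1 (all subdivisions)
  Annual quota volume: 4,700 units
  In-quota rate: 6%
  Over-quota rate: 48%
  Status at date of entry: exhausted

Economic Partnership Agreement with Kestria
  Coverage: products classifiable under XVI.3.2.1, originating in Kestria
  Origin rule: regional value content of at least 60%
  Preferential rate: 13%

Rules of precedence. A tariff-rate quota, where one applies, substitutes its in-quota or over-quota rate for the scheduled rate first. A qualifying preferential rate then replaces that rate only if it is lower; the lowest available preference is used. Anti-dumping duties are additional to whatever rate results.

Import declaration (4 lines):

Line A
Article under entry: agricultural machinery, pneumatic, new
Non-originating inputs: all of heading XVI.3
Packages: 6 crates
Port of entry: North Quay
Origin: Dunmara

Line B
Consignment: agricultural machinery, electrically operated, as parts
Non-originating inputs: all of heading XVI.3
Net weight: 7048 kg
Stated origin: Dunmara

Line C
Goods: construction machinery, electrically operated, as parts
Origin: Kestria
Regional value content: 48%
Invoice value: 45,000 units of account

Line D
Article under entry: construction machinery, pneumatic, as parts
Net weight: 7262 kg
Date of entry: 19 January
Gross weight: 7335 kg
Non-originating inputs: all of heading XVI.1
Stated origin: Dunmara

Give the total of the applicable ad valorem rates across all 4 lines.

Line A: agricultural → XVI.2; pneumatic → XVI.2.1; new → XVI.2.1.2. Scheduled 23%. Dunmara agreement on XVI.2.2: XVI.2.1.2 not covered. → 23%.
Line B: agricultural → XVI.2; electrically operated → XVI.2.2; as parts → XVI.2.2.3. Scheduled 25%. Dunmara agreement on XVI.2.2: CTH met → 21% available; preferential 21%. → 21%.
Line C: construction → XVI.3; electrically operated → XVI.3.1; as parts → XVI.3.1.1. Scheduled 12%. Kestria agreement on XVI.3.2.1: XVI.3.1.1 not covered; anti-dumping (Kestria, XVI.3): +15%; total 12% + 15% = 27%. → 27%.
Line D: construction → XVI.3; pneumatic → XVI.3.3; as parts → XVI.3.3.1. Scheduled 34%. Dunmara agreement on XVI.2.2: XVI.3.3.1 not covered. → 34%.
Sum: 23% + 21% + 27% + 34% = 105%.

105%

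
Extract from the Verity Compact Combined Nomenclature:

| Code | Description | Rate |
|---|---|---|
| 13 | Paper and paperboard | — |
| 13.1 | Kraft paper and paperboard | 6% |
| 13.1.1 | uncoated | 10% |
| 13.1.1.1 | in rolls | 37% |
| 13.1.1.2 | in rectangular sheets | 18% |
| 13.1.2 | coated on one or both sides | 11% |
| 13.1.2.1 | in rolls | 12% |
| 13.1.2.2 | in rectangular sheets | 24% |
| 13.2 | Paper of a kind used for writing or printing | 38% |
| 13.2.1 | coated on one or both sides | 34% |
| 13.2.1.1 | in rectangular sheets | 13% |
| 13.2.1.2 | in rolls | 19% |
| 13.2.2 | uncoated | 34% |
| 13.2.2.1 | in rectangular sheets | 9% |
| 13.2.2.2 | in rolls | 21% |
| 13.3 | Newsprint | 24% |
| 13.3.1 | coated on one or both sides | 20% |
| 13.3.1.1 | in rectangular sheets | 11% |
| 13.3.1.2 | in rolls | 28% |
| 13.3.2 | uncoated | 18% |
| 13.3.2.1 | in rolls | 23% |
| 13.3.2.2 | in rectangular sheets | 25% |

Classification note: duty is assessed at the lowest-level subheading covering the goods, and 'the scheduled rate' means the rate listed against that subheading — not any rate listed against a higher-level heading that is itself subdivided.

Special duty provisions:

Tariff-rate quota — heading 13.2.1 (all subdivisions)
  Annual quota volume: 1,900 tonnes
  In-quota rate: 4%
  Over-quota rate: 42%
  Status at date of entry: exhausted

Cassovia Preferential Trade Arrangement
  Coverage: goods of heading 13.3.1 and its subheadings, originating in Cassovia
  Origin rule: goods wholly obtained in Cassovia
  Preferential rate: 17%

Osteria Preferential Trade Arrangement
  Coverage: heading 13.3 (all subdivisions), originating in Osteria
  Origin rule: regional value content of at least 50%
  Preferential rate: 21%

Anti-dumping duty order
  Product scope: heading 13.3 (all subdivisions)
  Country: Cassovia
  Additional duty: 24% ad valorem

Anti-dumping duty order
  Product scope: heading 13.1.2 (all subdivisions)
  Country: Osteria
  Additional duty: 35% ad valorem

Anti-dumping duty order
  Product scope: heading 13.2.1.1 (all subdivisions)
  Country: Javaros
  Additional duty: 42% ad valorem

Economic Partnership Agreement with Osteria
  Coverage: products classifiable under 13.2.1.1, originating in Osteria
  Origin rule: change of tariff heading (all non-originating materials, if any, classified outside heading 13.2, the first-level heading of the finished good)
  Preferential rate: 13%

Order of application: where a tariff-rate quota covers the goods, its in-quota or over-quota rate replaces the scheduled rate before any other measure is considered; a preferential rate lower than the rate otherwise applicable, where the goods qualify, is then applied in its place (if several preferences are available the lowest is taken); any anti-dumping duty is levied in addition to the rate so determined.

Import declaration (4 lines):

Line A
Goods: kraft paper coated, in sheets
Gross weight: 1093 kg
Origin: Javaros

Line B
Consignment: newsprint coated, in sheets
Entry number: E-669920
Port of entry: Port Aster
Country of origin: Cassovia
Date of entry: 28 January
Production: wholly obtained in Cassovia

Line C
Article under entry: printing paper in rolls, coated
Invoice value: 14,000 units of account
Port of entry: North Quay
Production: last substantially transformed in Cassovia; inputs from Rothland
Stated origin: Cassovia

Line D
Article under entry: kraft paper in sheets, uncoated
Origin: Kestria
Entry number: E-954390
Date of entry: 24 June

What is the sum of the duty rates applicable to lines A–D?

Line A: kraft paper → 13.1; coated → 13.1.2; in sheets → 13.1.2.2. Scheduled 24%. No special measure applies. → 24%.
Line B: newsprint → 13.3; coated → 13.3.1; in sheets → 13.3.1.1. Scheduled 11%. Cassovia agreement on 13.3.1: wholly obtained → 17% available; preference 17% not lower than 11% → no reduction; anti-dumping (Cassovia, 13.3): +24%; total 11% + 24% = 35%. → 35%.
Line C: printing paper → 13.2; coated → 13.2.1; in rolls → 13.2.1.2. Scheduled 19%. quota on 13.2.1 exhausted → over-quota 42%; Cassovia agreement on 13.3.1: 13.2.1.2 not covered. → 42%.
Line D: kraft paper → 13.1; uncoated → 13.1.1; in sheets → 13.1.1.2. Scheduled 18%. No special measure applies. → 18%.
Sum: 24% + 35% + 42% + 18% = 119%.

119%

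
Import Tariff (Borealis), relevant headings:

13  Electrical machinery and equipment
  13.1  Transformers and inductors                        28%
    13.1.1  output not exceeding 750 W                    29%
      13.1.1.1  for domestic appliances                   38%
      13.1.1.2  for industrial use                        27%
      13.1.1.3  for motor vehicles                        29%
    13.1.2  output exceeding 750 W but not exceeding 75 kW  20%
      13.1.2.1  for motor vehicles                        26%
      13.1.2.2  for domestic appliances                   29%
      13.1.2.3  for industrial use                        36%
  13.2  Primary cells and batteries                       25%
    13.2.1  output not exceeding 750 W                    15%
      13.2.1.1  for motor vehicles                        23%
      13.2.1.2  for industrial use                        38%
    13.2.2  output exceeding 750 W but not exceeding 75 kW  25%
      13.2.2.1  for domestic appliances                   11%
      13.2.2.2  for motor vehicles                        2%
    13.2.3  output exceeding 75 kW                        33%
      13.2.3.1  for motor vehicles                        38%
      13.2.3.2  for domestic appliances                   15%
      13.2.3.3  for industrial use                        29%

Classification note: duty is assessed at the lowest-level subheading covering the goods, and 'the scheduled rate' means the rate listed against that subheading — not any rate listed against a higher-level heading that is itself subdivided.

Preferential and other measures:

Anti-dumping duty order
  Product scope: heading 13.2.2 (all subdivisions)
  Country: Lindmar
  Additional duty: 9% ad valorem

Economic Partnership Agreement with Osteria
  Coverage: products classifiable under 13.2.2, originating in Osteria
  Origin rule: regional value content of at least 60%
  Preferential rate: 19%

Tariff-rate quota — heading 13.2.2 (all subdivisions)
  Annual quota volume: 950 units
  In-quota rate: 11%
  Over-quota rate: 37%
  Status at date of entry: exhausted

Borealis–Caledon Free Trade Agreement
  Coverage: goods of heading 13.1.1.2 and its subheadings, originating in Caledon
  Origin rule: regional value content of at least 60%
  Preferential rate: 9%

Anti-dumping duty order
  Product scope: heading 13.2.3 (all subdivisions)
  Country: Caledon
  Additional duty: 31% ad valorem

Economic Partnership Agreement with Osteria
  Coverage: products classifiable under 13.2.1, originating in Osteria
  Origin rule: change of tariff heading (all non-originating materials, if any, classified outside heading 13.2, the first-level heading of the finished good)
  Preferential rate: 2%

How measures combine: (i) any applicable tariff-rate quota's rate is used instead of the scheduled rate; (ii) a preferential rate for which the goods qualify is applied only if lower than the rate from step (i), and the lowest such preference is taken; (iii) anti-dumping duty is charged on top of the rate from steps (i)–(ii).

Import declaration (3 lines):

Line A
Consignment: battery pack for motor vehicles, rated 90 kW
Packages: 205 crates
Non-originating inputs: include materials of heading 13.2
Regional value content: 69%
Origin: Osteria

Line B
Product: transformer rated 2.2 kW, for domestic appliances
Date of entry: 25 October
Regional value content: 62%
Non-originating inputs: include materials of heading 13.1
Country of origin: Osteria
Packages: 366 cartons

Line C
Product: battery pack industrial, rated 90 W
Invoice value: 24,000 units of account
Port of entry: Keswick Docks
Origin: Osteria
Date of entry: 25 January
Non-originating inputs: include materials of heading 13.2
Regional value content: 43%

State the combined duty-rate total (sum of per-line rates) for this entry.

105%

Line A: battery pack → 13.2; rated 90 kW → 13.2.3; for motor vehicles → 13.2.3.1. Scheduled 38%. Osteria agreement on 13.2.2: 13.2.3.1 not covered; Osteria agreement on 13.2.1: 13.2.3.1 not covered. → 38%.
Line B: transformer → 13.1; rated 2.2 kW → 13.1.2; for domestic appliances → 13.1.2.2. Scheduled 29%. Osteria agreement on 13.2.2: 13.1.2.2 not covered; Osteria agreement on 13.2.1: 13.1.2.2 not covered. → 29%.
Line C: battery pack → 13.2; rated 90 W → 13.2.1; industrial → 13.2.1.2. Scheduled 38%. Osteria agreement on 13.2.2: 13.2.1.2 not covered; Osteria agreement on 13.2.1: CTH not met. → 38%.
Sum: 38% + 29% + 38% = 105%.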